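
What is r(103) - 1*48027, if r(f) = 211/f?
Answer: -4946570/103 ≈ -48025.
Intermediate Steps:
r(103) - 1*48027 = 211/103 - 1*48027 = 211*(1/103) - 48027 = 211/103 - 48027 = -4946570/103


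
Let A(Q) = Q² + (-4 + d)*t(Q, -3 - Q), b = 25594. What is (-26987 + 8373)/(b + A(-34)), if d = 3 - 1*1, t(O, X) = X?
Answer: -9307/13344 ≈ -0.69747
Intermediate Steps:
d = 2 (d = 3 - 1 = 2)
A(Q) = 6 + Q² + 2*Q (A(Q) = Q² + (-4 + 2)*(-3 - Q) = Q² - 2*(-3 - Q) = Q² + (6 + 2*Q) = 6 + Q² + 2*Q)
(-26987 + 8373)/(b + A(-34)) = (-26987 + 8373)/(25594 + (6 + (-34)² + 2*(-34))) = -18614/(25594 + (6 + 1156 - 68)) = -18614/(25594 + 1094) = -18614/26688 = -18614*1/26688 = -9307/13344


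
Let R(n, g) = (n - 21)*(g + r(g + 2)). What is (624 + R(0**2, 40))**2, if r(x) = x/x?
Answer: 56169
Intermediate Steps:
r(x) = 1
R(n, g) = (1 + g)*(-21 + n) (R(n, g) = (n - 21)*(g + 1) = (-21 + n)*(1 + g) = (1 + g)*(-21 + n))
(624 + R(0**2, 40))**2 = (624 + (-21 + 0**2 - 21*40 + 40*0**2))**2 = (624 + (-21 + 0 - 840 + 40*0))**2 = (624 + (-21 + 0 - 840 + 0))**2 = (624 - 861)**2 = (-237)**2 = 56169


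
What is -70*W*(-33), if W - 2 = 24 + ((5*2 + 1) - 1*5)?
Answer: 73920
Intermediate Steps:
W = 32 (W = 2 + (24 + ((5*2 + 1) - 1*5)) = 2 + (24 + ((10 + 1) - 5)) = 2 + (24 + (11 - 5)) = 2 + (24 + 6) = 2 + 30 = 32)
-70*W*(-33) = -70*32*(-33) = -2240*(-33) = 73920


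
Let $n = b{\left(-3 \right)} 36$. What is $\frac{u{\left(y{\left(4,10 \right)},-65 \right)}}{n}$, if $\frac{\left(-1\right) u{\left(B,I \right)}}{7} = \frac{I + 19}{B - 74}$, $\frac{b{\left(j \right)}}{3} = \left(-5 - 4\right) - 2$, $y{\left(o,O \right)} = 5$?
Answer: $\frac{7}{1782} \approx 0.0039282$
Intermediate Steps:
$b{\left(j \right)} = -33$ ($b{\left(j \right)} = 3 \left(\left(-5 - 4\right) - 2\right) = 3 \left(-9 - 2\right) = 3 \left(-11\right) = -33$)
$n = -1188$ ($n = \left(-33\right) 36 = -1188$)
$u{\left(B,I \right)} = - \frac{7 \left(19 + I\right)}{-74 + B}$ ($u{\left(B,I \right)} = - 7 \frac{I + 19}{B - 74} = - 7 \frac{19 + I}{-74 + B} = - \frac{7 \left(19 + I\right)}{-74 + B}$)
$\frac{u{\left(y{\left(4,10 \right)},-65 \right)}}{n} = \frac{7 \frac{1}{-74 + 5} \left(-19 - -65\right)}{-1188} = \frac{7 \left(-19 + 65\right)}{-69} \left(- \frac{1}{1188}\right) = 7 \left(- \frac{1}{69}\right) 46 \left(- \frac{1}{1188}\right) = \left(- \frac{14}{3}\right) \left(- \frac{1}{1188}\right) = \frac{7}{1782}$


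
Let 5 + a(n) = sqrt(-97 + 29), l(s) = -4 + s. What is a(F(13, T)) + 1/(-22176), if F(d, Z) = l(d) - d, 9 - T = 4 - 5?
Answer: -110881/22176 + 2*I*sqrt(17) ≈ -5.0 + 8.2462*I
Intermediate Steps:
T = 10 (T = 9 - (4 - 5) = 9 - 1*(-1) = 9 + 1 = 10)
F(d, Z) = -4 (F(d, Z) = (-4 + d) - d = -4)
a(n) = -5 + 2*I*sqrt(17) (a(n) = -5 + sqrt(-97 + 29) = -5 + sqrt(-68) = -5 + 2*I*sqrt(17))
a(F(13, T)) + 1/(-22176) = (-5 + 2*I*sqrt(17)) + 1/(-22176) = (-5 + 2*I*sqrt(17)) - 1/22176 = -110881/22176 + 2*I*sqrt(17)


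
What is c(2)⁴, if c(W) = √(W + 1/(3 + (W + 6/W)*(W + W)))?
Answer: 2209/529 ≈ 4.1758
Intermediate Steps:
c(W) = √(W + 1/(3 + 2*W*(W + 6/W))) (c(W) = √(W + 1/(3 + (W + 6/W)*(2*W))) = √(W + 1/(3 + 2*W*(W + 6/W))))
c(2)⁴ = (√((1 + 2*(15 + 2*2²))/(15 + 2*2²)))⁴ = (√((1 + 2*(15 + 2*4))/(15 + 2*4)))⁴ = (√((1 + 2*(15 + 8))/(15 + 8)))⁴ = (√((1 + 2*23)/23))⁴ = (√((1 + 46)/23))⁴ = (√((1/23)*47))⁴ = (√(47/23))⁴ = (√1081/23)⁴ = 2209/529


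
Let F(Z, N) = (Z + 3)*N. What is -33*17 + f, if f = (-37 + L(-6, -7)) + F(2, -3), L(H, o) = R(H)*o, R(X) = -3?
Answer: -592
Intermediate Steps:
L(H, o) = -3*o
F(Z, N) = N*(3 + Z) (F(Z, N) = (3 + Z)*N = N*(3 + Z))
f = -31 (f = (-37 - 3*(-7)) - 3*(3 + 2) = (-37 + 21) - 3*5 = -16 - 15 = -31)
-33*17 + f = -33*17 - 31 = -561 - 31 = -592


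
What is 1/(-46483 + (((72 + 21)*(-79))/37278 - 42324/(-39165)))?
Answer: -162221430/7540395396377 ≈ -2.1514e-5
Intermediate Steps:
1/(-46483 + (((72 + 21)*(-79))/37278 - 42324/(-39165))) = 1/(-46483 + ((93*(-79))*(1/37278) - 42324*(-1/39165))) = 1/(-46483 + (-7347*1/37278 + 14108/13055)) = 1/(-46483 + (-2449/12426 + 14108/13055)) = 1/(-46483 + 143334313/162221430) = 1/(-7540395396377/162221430) = -162221430/7540395396377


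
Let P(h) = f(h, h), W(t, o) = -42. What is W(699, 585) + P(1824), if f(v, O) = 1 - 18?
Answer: -59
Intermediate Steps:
f(v, O) = -17
P(h) = -17
W(699, 585) + P(1824) = -42 - 17 = -59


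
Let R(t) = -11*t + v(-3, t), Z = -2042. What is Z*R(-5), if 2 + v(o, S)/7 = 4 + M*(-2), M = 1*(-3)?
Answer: -226662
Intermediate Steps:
M = -3
v(o, S) = 56 (v(o, S) = -14 + 7*(4 - 3*(-2)) = -14 + 7*(4 + 6) = -14 + 7*10 = -14 + 70 = 56)
R(t) = 56 - 11*t (R(t) = -11*t + 56 = 56 - 11*t)
Z*R(-5) = -2042*(56 - 11*(-5)) = -2042*(56 + 55) = -2042*111 = -226662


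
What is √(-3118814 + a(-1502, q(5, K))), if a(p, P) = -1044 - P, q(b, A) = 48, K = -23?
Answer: I*√3119906 ≈ 1766.3*I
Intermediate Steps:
√(-3118814 + a(-1502, q(5, K))) = √(-3118814 + (-1044 - 1*48)) = √(-3118814 + (-1044 - 48)) = √(-3118814 - 1092) = √(-3119906) = I*√3119906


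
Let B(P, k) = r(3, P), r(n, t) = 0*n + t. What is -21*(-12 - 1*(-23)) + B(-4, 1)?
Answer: -235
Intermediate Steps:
r(n, t) = t (r(n, t) = 0 + t = t)
B(P, k) = P
-21*(-12 - 1*(-23)) + B(-4, 1) = -21*(-12 - 1*(-23)) - 4 = -21*(-12 + 23) - 4 = -21*11 - 4 = -231 - 4 = -235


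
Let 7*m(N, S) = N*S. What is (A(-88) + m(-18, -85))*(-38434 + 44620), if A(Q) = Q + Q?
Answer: 1843428/7 ≈ 2.6335e+5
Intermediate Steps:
A(Q) = 2*Q
m(N, S) = N*S/7 (m(N, S) = (N*S)/7 = N*S/7)
(A(-88) + m(-18, -85))*(-38434 + 44620) = (2*(-88) + (⅐)*(-18)*(-85))*(-38434 + 44620) = (-176 + 1530/7)*6186 = (298/7)*6186 = 1843428/7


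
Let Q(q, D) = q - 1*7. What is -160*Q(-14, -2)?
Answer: 3360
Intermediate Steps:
Q(q, D) = -7 + q (Q(q, D) = q - 7 = -7 + q)
-160*Q(-14, -2) = -160*(-7 - 14) = -160*(-21) = 3360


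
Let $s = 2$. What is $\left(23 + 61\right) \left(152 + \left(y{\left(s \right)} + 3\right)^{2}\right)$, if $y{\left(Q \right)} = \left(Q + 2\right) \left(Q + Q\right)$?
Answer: $43092$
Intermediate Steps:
$y{\left(Q \right)} = 2 Q \left(2 + Q\right)$ ($y{\left(Q \right)} = \left(2 + Q\right) 2 Q = 2 Q \left(2 + Q\right)$)
$\left(23 + 61\right) \left(152 + \left(y{\left(s \right)} + 3\right)^{2}\right) = \left(23 + 61\right) \left(152 + \left(2 \cdot 2 \left(2 + 2\right) + 3\right)^{2}\right) = 84 \left(152 + \left(2 \cdot 2 \cdot 4 + 3\right)^{2}\right) = 84 \left(152 + \left(16 + 3\right)^{2}\right) = 84 \left(152 + 19^{2}\right) = 84 \left(152 + 361\right) = 84 \cdot 513 = 43092$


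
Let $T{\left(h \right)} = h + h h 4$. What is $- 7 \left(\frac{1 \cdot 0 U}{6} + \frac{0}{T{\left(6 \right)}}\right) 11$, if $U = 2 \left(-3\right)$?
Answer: $0$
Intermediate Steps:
$U = -6$
$T{\left(h \right)} = h + 4 h^{2}$ ($T{\left(h \right)} = h + h 4 h = h + 4 h^{2}$)
$- 7 \left(\frac{1 \cdot 0 U}{6} + \frac{0}{T{\left(6 \right)}}\right) 11 = - 7 \left(\frac{1 \cdot 0 \left(-6\right)}{6} + \frac{0}{6 \left(1 + 4 \cdot 6\right)}\right) 11 = - 7 \left(0 \left(-6\right) \frac{1}{6} + \frac{0}{6 \left(1 + 24\right)}\right) 11 = - 7 \left(0 \cdot \frac{1}{6} + \frac{0}{6 \cdot 25}\right) 11 = - 7 \left(0 + \frac{0}{150}\right) 11 = - 7 \left(0 + 0 \cdot \frac{1}{150}\right) 11 = - 7 \left(0 + 0\right) 11 = \left(-7\right) 0 \cdot 11 = 0 \cdot 11 = 0$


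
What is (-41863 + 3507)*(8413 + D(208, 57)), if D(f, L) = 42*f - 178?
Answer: -650939676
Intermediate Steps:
D(f, L) = -178 + 42*f
(-41863 + 3507)*(8413 + D(208, 57)) = (-41863 + 3507)*(8413 + (-178 + 42*208)) = -38356*(8413 + (-178 + 8736)) = -38356*(8413 + 8558) = -38356*16971 = -650939676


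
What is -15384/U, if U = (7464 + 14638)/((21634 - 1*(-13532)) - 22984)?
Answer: -93703944/11051 ≈ -8479.2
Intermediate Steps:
U = 11051/6091 (U = 22102/((21634 + 13532) - 22984) = 22102/(35166 - 22984) = 22102/12182 = 22102*(1/12182) = 11051/6091 ≈ 1.8143)
-15384/U = -15384/11051/6091 = -15384*6091/11051 = -93703944/11051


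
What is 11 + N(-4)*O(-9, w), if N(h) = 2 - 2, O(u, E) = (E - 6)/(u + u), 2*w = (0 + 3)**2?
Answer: 11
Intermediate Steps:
w = 9/2 (w = (0 + 3)**2/2 = (1/2)*3**2 = (1/2)*9 = 9/2 ≈ 4.5000)
O(u, E) = (-6 + E)/(2*u) (O(u, E) = (-6 + E)/((2*u)) = (-6 + E)*(1/(2*u)) = (-6 + E)/(2*u))
N(h) = 0
11 + N(-4)*O(-9, w) = 11 + 0*((1/2)*(-6 + 9/2)/(-9)) = 11 + 0*((1/2)*(-1/9)*(-3/2)) = 11 + 0*(1/12) = 11 + 0 = 11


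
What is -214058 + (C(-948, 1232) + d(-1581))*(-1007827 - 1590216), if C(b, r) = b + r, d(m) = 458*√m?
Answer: -738058270 - 1189903694*I*√1581 ≈ -7.3806e+8 - 4.7313e+10*I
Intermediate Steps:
-214058 + (C(-948, 1232) + d(-1581))*(-1007827 - 1590216) = -214058 + ((-948 + 1232) + 458*√(-1581))*(-1007827 - 1590216) = -214058 + (284 + 458*(I*√1581))*(-2598043) = -214058 + (284 + 458*I*√1581)*(-2598043) = -214058 + (-737844212 - 1189903694*I*√1581) = -738058270 - 1189903694*I*√1581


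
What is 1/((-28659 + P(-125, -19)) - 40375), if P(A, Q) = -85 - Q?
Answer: -1/69100 ≈ -1.4472e-5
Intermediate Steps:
1/((-28659 + P(-125, -19)) - 40375) = 1/((-28659 + (-85 - 1*(-19))) - 40375) = 1/((-28659 + (-85 + 19)) - 40375) = 1/((-28659 - 66) - 40375) = 1/(-28725 - 40375) = 1/(-69100) = -1/69100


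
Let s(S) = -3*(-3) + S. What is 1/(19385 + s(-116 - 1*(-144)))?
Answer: 1/19422 ≈ 5.1488e-5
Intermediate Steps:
s(S) = 9 + S
1/(19385 + s(-116 - 1*(-144))) = 1/(19385 + (9 + (-116 - 1*(-144)))) = 1/(19385 + (9 + (-116 + 144))) = 1/(19385 + (9 + 28)) = 1/(19385 + 37) = 1/19422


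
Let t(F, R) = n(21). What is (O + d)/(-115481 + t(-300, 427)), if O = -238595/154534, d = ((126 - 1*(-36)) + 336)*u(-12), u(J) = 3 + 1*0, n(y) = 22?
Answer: -230635201/17842341106 ≈ -0.012926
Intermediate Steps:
t(F, R) = 22
u(J) = 3 (u(J) = 3 + 0 = 3)
d = 1494 (d = ((126 - 1*(-36)) + 336)*3 = ((126 + 36) + 336)*3 = (162 + 336)*3 = 498*3 = 1494)
O = -238595/154534 (O = -238595*1/154534 = -238595/154534 ≈ -1.5440)
(O + d)/(-115481 + t(-300, 427)) = (-238595/154534 + 1494)/(-115481 + 22) = (230635201/154534)/(-115459) = (230635201/154534)*(-1/115459) = -230635201/17842341106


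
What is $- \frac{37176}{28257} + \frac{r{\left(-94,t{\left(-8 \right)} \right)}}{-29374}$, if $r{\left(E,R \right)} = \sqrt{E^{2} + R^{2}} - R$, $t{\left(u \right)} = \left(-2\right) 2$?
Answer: $- \frac{182020142}{138336853} - \frac{\sqrt{2213}}{14687} \approx -1.319$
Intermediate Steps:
$t{\left(u \right)} = -4$
$- \frac{37176}{28257} + \frac{r{\left(-94,t{\left(-8 \right)} \right)}}{-29374} = - \frac{37176}{28257} + \frac{\sqrt{\left(-94\right)^{2} + \left(-4\right)^{2}} - -4}{-29374} = \left(-37176\right) \frac{1}{28257} + \left(\sqrt{8836 + 16} + 4\right) \left(- \frac{1}{29374}\right) = - \frac{12392}{9419} + \left(\sqrt{8852} + 4\right) \left(- \frac{1}{29374}\right) = - \frac{12392}{9419} + \left(2 \sqrt{2213} + 4\right) \left(- \frac{1}{29374}\right) = - \frac{12392}{9419} + \left(4 + 2 \sqrt{2213}\right) \left(- \frac{1}{29374}\right) = - \frac{12392}{9419} - \left(\frac{2}{14687} + \frac{\sqrt{2213}}{14687}\right) = - \frac{182020142}{138336853} - \frac{\sqrt{2213}}{14687}$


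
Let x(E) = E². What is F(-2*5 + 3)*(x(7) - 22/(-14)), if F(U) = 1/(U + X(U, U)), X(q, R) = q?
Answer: -177/49 ≈ -3.6122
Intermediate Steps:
F(U) = 1/(2*U) (F(U) = 1/(U + U) = 1/(2*U))
F(-2*5 + 3)*(x(7) - 22/(-14)) = (1/(2*(-2*5 + 3)))*(7² - 22/(-14)) = (1/(2*(-10 + 3)))*(49 - 22*(-1/14)) = ((½)/(-7))*(49 + 11/7) = ((½)*(-⅐))*(354/7) = -1/14*354/7 = -177/49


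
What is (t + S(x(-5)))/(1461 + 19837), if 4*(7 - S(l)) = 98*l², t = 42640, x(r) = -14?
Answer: 37845/21298 ≈ 1.7769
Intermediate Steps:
S(l) = 7 - 49*l²/2
(t + S(x(-5)))/(1461 + 19837) = (42640 + (7 - 49/2*(-14)²))/(1461 + 19837) = (42640 + (7 - 49/2*196))/21298 = (42640 + (7 - 4802))*(1/21298) = (42640 - 4795)*(1/21298) = 37845*(1/21298) = 37845/21298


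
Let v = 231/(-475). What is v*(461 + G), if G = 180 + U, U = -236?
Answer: -18711/95 ≈ -196.96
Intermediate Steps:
G = -56 (G = 180 - 236 = -56)
v = -231/475 (v = 231*(-1/475) = -231/475 ≈ -0.48632)
v*(461 + G) = -231*(461 - 56)/475 = -231/475*405 = -18711/95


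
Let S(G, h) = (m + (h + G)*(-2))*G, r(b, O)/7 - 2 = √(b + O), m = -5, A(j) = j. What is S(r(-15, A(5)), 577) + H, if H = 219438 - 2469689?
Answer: -2265889 - 8505*I*√10 ≈ -2.2659e+6 - 26895.0*I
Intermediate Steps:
H = -2250251
r(b, O) = 14 + 7*√(O + b) (r(b, O) = 14 + 7*√(b + O) = 14 + 7*√(O + b))
S(G, h) = G*(-5 - 2*G - 2*h) (S(G, h) = (-5 + (h + G)*(-2))*G = (-5 + (G + h)*(-2))*G = (-5 + (-2*G - 2*h))*G = (-5 - 2*G - 2*h)*G = G*(-5 - 2*G - 2*h))
S(r(-15, A(5)), 577) + H = -(14 + 7*√(5 - 15))*(5 + 2*(14 + 7*√(5 - 15)) + 2*577) - 2250251 = -(14 + 7*√(-10))*(5 + 2*(14 + 7*√(-10)) + 1154) - 2250251 = -(14 + 7*(I*√10))*(5 + 2*(14 + 7*(I*√10)) + 1154) - 2250251 = -(14 + 7*I*√10)*(5 + 2*(14 + 7*I*√10) + 1154) - 2250251 = -(14 + 7*I*√10)*(5 + (28 + 14*I*√10) + 1154) - 2250251 = -(14 + 7*I*√10)*(1187 + 14*I*√10) - 2250251 = -2250251 - (14 + 7*I*√10)*(1187 + 14*I*√10)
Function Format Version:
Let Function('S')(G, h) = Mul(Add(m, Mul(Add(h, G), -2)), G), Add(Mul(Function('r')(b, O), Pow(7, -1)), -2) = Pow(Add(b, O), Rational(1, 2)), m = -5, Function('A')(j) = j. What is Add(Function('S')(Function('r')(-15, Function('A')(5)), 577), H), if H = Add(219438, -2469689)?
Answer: Add(-2265889, Mul(-8505, I, Pow(10, Rational(1, 2)))) ≈ Add(-2.2659e+6, Mul(-26895., I))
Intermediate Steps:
H = -2250251
Function('r')(b, O) = Add(14, Mul(7, Pow(Add(O, b), Rational(1, 2)))) (Function('r')(b, O) = Add(14, Mul(7, Pow(Add(b, O), Rational(1, 2)))) = Add(14, Mul(7, Pow(Add(O, b), Rational(1, 2)))))
Function('S')(G, h) = Mul(G, Add(-5, Mul(-2, G), Mul(-2, h))) (Function('S')(G, h) = Mul(Add(-5, Mul(Add(h, G), -2)), G) = Mul(Add(-5, Mul(Add(G, h), -2)), G) = Mul(Add(-5, Add(Mul(-2, G), Mul(-2, h))), G) = Mul(Add(-5, Mul(-2, G), Mul(-2, h)), G) = Mul(G, Add(-5, Mul(-2, G), Mul(-2, h))))
Add(Function('S')(Function('r')(-15, Function('A')(5)), 577), H) = Add(Mul(-1, Add(14, Mul(7, Pow(Add(5, -15), Rational(1, 2)))), Add(5, Mul(2, Add(14, Mul(7, Pow(Add(5, -15), Rational(1, 2))))), Mul(2, 577))), -2250251) = Add(Mul(-1, Add(14, Mul(7, Pow(-10, Rational(1, 2)))), Add(5, Mul(2, Add(14, Mul(7, Pow(-10, Rational(1, 2))))), 1154)), -2250251) = Add(Mul(-1, Add(14, Mul(7, Mul(I, Pow(10, Rational(1, 2))))), Add(5, Mul(2, Add(14, Mul(7, Mul(I, Pow(10, Rational(1, 2)))))), 1154)), -2250251) = Add(Mul(-1, Add(14, Mul(7, I, Pow(10, Rational(1, 2)))), Add(5, Mul(2, Add(14, Mul(7, I, Pow(10, Rational(1, 2))))), 1154)), -2250251) = Add(Mul(-1, Add(14, Mul(7, I, Pow(10, Rational(1, 2)))), Add(5, Add(28, Mul(14, I, Pow(10, Rational(1, 2)))), 1154)), -2250251) = Add(Mul(-1, Add(14, Mul(7, I, Pow(10, Rational(1, 2)))), Add(1187, Mul(14, I, Pow(10, Rational(1, 2))))), -2250251) = Add(-2250251, Mul(-1, Add(14, Mul(7, I, Pow(10, Rational(1, 2)))), Add(1187, Mul(14, I, Pow(10, Rational(1, 2))))))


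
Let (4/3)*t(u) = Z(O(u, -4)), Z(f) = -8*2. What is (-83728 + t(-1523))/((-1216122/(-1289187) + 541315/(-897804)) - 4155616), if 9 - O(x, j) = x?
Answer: 2153862109454256/106885874261803093 ≈ 0.020151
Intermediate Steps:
O(x, j) = 9 - x
Z(f) = -16
t(u) = -12 (t(u) = (¾)*(-16) = -12)
(-83728 + t(-1523))/((-1216122/(-1289187) + 541315/(-897804)) - 4155616) = (-83728 - 12)/((-1216122/(-1289187) + 541315/(-897804)) - 4155616) = -83740/((-1216122*(-1/1289187) + 541315*(-1/897804)) - 4155616) = -83740/((405374/429729 - 541315/897804) - 4155616) = -83740/(43775881687/128604138372 - 4155616) = -83740/(-534429371309015465/128604138372) = -83740*(-128604138372/534429371309015465) = 2153862109454256/106885874261803093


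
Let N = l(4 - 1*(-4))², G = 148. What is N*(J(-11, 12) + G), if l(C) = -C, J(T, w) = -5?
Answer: 9152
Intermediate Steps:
N = 64 (N = (-(4 - 1*(-4)))² = (-(4 + 4))² = (-1*8)² = (-8)² = 64)
N*(J(-11, 12) + G) = 64*(-5 + 148) = 64*143 = 9152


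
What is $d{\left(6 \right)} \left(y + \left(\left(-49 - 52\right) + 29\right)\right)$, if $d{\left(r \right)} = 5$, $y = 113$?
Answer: $205$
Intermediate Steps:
$d{\left(6 \right)} \left(y + \left(\left(-49 - 52\right) + 29\right)\right) = 5 \left(113 + \left(\left(-49 - 52\right) + 29\right)\right) = 5 \left(113 + \left(-101 + 29\right)\right) = 5 \left(113 - 72\right) = 5 \cdot 41 = 205$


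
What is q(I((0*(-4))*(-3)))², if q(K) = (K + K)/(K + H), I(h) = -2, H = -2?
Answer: 1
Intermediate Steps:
q(K) = 2*K/(-2 + K) (q(K) = (K + K)/(K - 2) = (2*K)/(-2 + K) = 2*K/(-2 + K))
q(I((0*(-4))*(-3)))² = (2*(-2)/(-2 - 2))² = (2*(-2)/(-4))² = (2*(-2)*(-¼))² = 1² = 1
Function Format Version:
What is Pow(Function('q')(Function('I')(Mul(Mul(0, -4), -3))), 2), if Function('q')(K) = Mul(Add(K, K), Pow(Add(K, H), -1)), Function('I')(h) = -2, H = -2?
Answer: 1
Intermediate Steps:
Function('q')(K) = Mul(2, K, Pow(Add(-2, K), -1)) (Function('q')(K) = Mul(Add(K, K), Pow(Add(K, -2), -1)) = Mul(Mul(2, K), Pow(Add(-2, K), -1)) = Mul(2, K, Pow(Add(-2, K), -1)))
Pow(Function('q')(Function('I')(Mul(Mul(0, -4), -3))), 2) = Pow(Mul(2, -2, Pow(Add(-2, -2), -1)), 2) = Pow(Mul(2, -2, Pow(-4, -1)), 2) = Pow(Mul(2, -2, Rational(-1, 4)), 2) = Pow(1, 2) = 1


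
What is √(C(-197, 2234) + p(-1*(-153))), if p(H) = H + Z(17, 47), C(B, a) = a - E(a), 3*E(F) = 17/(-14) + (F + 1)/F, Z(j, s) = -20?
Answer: √1302435639687/23457 ≈ 48.653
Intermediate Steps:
E(F) = -17/42 + (1 + F)/(3*F) (E(F) = (17/(-14) + (F + 1)/F)/3 = (17*(-1/14) + (1 + F)/F)/3 = (-17/14 + (1 + F)/F)/3 = -17/42 + (1 + F)/(3*F))
C(B, a) = a - (14 - 3*a)/(42*a)
p(H) = -20 + H (p(H) = H - 20 = -20 + H)
√(C(-197, 2234) + p(-1*(-153))) = √((1/14 + 2234 - ⅓/2234) + (-20 - 1*(-153))) = √((1/14 + 2234 - ⅓*1/2234) + (-20 + 153)) = √((1/14 + 2234 - 1/6702) + 133) = √(52404610/23457 + 133) = √(55524391/23457) = √1302435639687/23457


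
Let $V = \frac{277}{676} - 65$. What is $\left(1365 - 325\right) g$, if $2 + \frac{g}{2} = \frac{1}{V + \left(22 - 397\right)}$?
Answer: $- \frac{1237604160}{297163} \approx -4164.7$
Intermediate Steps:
$V = - \frac{43663}{676}$ ($V = 277 \cdot \frac{1}{676} - 65 = \frac{277}{676} - 65 = - \frac{43663}{676} \approx -64.59$)
$g = - \frac{1190004}{297163}$ ($g = -4 + \frac{2}{- \frac{43663}{676} + \left(22 - 397\right)} = -4 + \frac{2}{- \frac{43663}{676} - 375} = -4 + \frac{2}{- \frac{297163}{676}} = -4 + 2 \left(- \frac{676}{297163}\right) = -4 - \frac{1352}{297163} = - \frac{1190004}{297163} \approx -4.0045$)
$\left(1365 - 325\right) g = \left(1365 - 325\right) \left(- \frac{1190004}{297163}\right) = 1040 \left(- \frac{1190004}{297163}\right) = - \frac{1237604160}{297163}$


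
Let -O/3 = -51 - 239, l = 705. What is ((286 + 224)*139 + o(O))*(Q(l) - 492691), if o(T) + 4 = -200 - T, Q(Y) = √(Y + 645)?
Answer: -34397714856 + 1047240*√6 ≈ -3.4395e+10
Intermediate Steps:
Q(Y) = √(645 + Y)
O = 870 (O = -3*(-51 - 239) = -3*(-290) = 870)
o(T) = -204 - T (o(T) = -4 + (-200 - T) = -204 - T)
((286 + 224)*139 + o(O))*(Q(l) - 492691) = ((286 + 224)*139 + (-204 - 1*870))*(√(645 + 705) - 492691) = (510*139 + (-204 - 870))*(√1350 - 492691) = (70890 - 1074)*(15*√6 - 492691) = 69816*(-492691 + 15*√6) = -34397714856 + 1047240*√6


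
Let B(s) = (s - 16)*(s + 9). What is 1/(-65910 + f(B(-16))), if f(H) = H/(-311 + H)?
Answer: -87/5734394 ≈ -1.5172e-5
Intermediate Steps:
B(s) = (-16 + s)*(9 + s)
f(H) = H/(-311 + H)
1/(-65910 + f(B(-16))) = 1/(-65910 + (-144 + (-16)² - 7*(-16))/(-311 + (-144 + (-16)² - 7*(-16)))) = 1/(-65910 + (-144 + 256 + 112)/(-311 + (-144 + 256 + 112))) = 1/(-65910 + 224/(-311 + 224)) = 1/(-65910 + 224/(-87)) = 1/(-65910 + 224*(-1/87)) = 1/(-65910 - 224/87) = 1/(-5734394/87) = -87/5734394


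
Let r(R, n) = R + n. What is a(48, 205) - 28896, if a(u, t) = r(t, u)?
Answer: -28643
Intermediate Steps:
a(u, t) = t + u
a(48, 205) - 28896 = (205 + 48) - 28896 = 253 - 28896 = -28643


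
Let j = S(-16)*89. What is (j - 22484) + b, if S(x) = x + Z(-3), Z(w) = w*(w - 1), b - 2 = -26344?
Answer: -49182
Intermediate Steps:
b = -26342 (b = 2 - 26344 = -26342)
Z(w) = w*(-1 + w)
S(x) = 12 + x (S(x) = x - 3*(-1 - 3) = x - 3*(-4) = x + 12 = 12 + x)
j = -356 (j = (12 - 16)*89 = -4*89 = -356)
(j - 22484) + b = (-356 - 22484) - 26342 = -22840 - 26342 = -49182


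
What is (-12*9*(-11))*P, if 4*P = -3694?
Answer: -1097118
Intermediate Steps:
P = -1847/2 (P = (¼)*(-3694) = -1847/2 ≈ -923.50)
(-12*9*(-11))*P = (-12*9*(-11))*(-1847/2) = -108*(-11)*(-1847/2) = 1188*(-1847/2) = -1097118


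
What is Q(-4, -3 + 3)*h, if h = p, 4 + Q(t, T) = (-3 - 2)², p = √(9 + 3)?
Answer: 42*√3 ≈ 72.746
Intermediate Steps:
p = 2*√3 (p = √12 = 2*√3 ≈ 3.4641)
Q(t, T) = 21 (Q(t, T) = -4 + (-3 - 2)² = -4 + (-5)² = -4 + 25 = 21)
h = 2*√3 ≈ 3.4641
Q(-4, -3 + 3)*h = 21*(2*√3) = 42*√3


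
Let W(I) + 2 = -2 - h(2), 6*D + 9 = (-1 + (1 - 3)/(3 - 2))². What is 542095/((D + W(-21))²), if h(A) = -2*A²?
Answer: 542095/16 ≈ 33881.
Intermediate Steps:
D = 0 (D = -3/2 + (-1 + (1 - 3)/(3 - 2))²/6 = -3/2 + (-1 - 2/1)²/6 = -3/2 + (-1 - 2*1)²/6 = -3/2 + (-1 - 2)²/6 = -3/2 + (⅙)*(-3)² = -3/2 + (⅙)*9 = -3/2 + 3/2 = 0)
W(I) = 4 (W(I) = -2 + (-2 - (-2)*2²) = -2 + (-2 - (-2)*4) = -2 + (-2 - 1*(-8)) = -2 + (-2 + 8) = -2 + 6 = 4)
542095/((D + W(-21))²) = 542095/((0 + 4)²) = 542095/(4²) = 542095/16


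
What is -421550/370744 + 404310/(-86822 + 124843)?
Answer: 66933877045/7048028812 ≈ 9.4968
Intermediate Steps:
-421550/370744 + 404310/(-86822 + 124843) = -421550*1/370744 + 404310/38021 = -210775/185372 + 404310*(1/38021) = -210775/185372 + 404310/38021 = 66933877045/7048028812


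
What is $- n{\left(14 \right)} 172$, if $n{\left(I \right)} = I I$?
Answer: $-33712$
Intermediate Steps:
$n{\left(I \right)} = I^{2}$
$- n{\left(14 \right)} 172 = - 14^{2} \cdot 172 = \left(-1\right) 196 \cdot 172 = \left(-196\right) 172 = -33712$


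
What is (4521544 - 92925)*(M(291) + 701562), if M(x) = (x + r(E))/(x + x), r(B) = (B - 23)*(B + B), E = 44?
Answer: 602751613363679/194 ≈ 3.1070e+12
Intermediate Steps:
r(B) = 2*B*(-23 + B) (r(B) = (-23 + B)*(2*B) = 2*B*(-23 + B))
M(x) = (1848 + x)/(2*x) (M(x) = (x + 2*44*(-23 + 44))/(x + x) = (x + 2*44*21)/((2*x)) = (x + 1848)*(1/(2*x)) = (1848 + x)*(1/(2*x)) = (1848 + x)/(2*x))
(4521544 - 92925)*(M(291) + 701562) = (4521544 - 92925)*((1/2)*(1848 + 291)/291 + 701562) = 4428619*((1/2)*(1/291)*2139 + 701562) = 4428619*(713/194 + 701562) = 4428619*(136103741/194) = 602751613363679/194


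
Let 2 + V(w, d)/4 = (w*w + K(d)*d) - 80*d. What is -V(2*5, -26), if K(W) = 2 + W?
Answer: -11208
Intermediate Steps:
V(w, d) = -8 - 320*d + 4*w² + 4*d*(2 + d) (V(w, d) = -8 + 4*((w*w + (2 + d)*d) - 80*d) = -8 + 4*((w² + d*(2 + d)) - 80*d) = -8 + 4*(w² - 80*d + d*(2 + d)) = -8 + (-320*d + 4*w² + 4*d*(2 + d)) = -8 - 320*d + 4*w² + 4*d*(2 + d))
-V(2*5, -26) = -(-8 - 312*(-26) + 4*(-26)² + 4*(2*5)²) = -(-8 + 8112 + 4*676 + 4*10²) = -(-8 + 8112 + 2704 + 4*100) = -(-8 + 8112 + 2704 + 400) = -1*11208 = -11208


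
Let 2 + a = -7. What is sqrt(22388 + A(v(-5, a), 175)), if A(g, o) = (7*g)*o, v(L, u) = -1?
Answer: sqrt(21163) ≈ 145.48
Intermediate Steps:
a = -9 (a = -2 - 7 = -9)
A(g, o) = 7*g*o
sqrt(22388 + A(v(-5, a), 175)) = sqrt(22388 + 7*(-1)*175) = sqrt(22388 - 1225) = sqrt(21163)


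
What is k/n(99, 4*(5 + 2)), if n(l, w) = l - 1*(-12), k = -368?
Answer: -368/111 ≈ -3.3153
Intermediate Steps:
n(l, w) = 12 + l (n(l, w) = l + 12 = 12 + l)
k/n(99, 4*(5 + 2)) = -368/(12 + 99) = -368/111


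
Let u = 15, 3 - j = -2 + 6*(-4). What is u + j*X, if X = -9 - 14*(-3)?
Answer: 972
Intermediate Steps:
j = 29 (j = 3 - (-2 + 6*(-4)) = 3 - (-2 - 24) = 3 - 1*(-26) = 3 + 26 = 29)
X = 33 (X = -9 + 42 = 33)
u + j*X = 15 + 29*33 = 15 + 957 = 972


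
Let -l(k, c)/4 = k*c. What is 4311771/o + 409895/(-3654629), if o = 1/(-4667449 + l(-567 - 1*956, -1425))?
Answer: -210345411814989681386/3654629 ≈ -5.7556e+13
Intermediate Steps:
l(k, c) = -4*c*k (l(k, c) = -4*k*c = -4*c*k)
o = -1/13348549 (o = 1/(-4667449 - 4*(-1425)*(-567 - 1*956)) = 1/(-4667449 - 4*(-1425)*(-567 - 956)) = 1/(-4667449 - 4*(-1425)*(-1523)) = 1/(-4667449 - 8681100) = 1/(-13348549) = -1/13348549 ≈ -7.4915e-8)
4311771/o + 409895/(-3654629) = 4311771/(-1/13348549) + 409895/(-3654629) = 4311771*(-13348549) + 409895*(-1/3654629) = -57555886470279 - 409895/3654629 = -210345411814989681386/3654629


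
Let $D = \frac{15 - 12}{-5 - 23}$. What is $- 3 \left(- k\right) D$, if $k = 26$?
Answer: $- \frac{117}{14} \approx -8.3571$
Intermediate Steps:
$D = - \frac{3}{28}$ ($D = \frac{3}{-28} = 3 \left(- \frac{1}{28}\right) = - \frac{3}{28} \approx -0.10714$)
$- 3 \left(- k\right) D = - 3 \left(\left(-1\right) 26\right) \left(- \frac{3}{28}\right) = \left(-3\right) \left(-26\right) \left(- \frac{3}{28}\right) = 78 \left(- \frac{3}{28}\right) = - \frac{117}{14}$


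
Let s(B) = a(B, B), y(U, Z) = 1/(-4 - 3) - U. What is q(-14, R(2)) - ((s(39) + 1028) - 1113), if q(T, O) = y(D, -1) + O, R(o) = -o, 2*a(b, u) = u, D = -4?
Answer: 943/14 ≈ 67.357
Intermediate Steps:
y(U, Z) = -⅐ - U (y(U, Z) = 1/(-7) - U = -⅐ - U)
a(b, u) = u/2
s(B) = B/2
q(T, O) = 27/7 + O (q(T, O) = (-⅐ - 1*(-4)) + O = (-⅐ + 4) + O = 27/7 + O)
q(-14, R(2)) - ((s(39) + 1028) - 1113) = (27/7 - 1*2) - (((½)*39 + 1028) - 1113) = (27/7 - 2) - ((39/2 + 1028) - 1113) = 13/7 - (2095/2 - 1113) = 13/7 - 1*(-131/2) = 13/7 + 131/2 = 943/14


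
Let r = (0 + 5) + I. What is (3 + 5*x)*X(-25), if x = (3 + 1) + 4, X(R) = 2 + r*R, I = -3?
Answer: -2064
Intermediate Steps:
r = 2 (r = (0 + 5) - 3 = 5 - 3 = 2)
X(R) = 2 + 2*R
x = 8 (x = 4 + 4 = 8)
(3 + 5*x)*X(-25) = (3 + 5*8)*(2 + 2*(-25)) = (3 + 40)*(2 - 50) = 43*(-48) = -2064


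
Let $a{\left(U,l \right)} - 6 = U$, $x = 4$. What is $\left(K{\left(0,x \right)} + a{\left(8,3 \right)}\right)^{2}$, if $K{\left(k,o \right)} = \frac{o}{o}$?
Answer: $225$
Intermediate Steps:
$a{\left(U,l \right)} = 6 + U$
$K{\left(k,o \right)} = 1$
$\left(K{\left(0,x \right)} + a{\left(8,3 \right)}\right)^{2} = \left(1 + \left(6 + 8\right)\right)^{2} = \left(1 + 14\right)^{2} = 15^{2} = 225$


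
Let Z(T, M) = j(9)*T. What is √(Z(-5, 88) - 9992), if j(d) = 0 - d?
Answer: 7*I*√203 ≈ 99.735*I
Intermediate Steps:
j(d) = -d
Z(T, M) = -9*T (Z(T, M) = (-1*9)*T = -9*T)
√(Z(-5, 88) - 9992) = √(-9*(-5) - 9992) = √(45 - 9992) = √(-9947) = 7*I*√203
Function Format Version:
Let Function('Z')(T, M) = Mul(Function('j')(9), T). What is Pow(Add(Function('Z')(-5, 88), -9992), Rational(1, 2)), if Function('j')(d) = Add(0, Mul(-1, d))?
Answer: Mul(7, I, Pow(203, Rational(1, 2))) ≈ Mul(99.735, I)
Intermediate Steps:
Function('j')(d) = Mul(-1, d)
Function('Z')(T, M) = Mul(-9, T) (Function('Z')(T, M) = Mul(Mul(-1, 9), T) = Mul(-9, T))
Pow(Add(Function('Z')(-5, 88), -9992), Rational(1, 2)) = Pow(Add(Mul(-9, -5), -9992), Rational(1, 2)) = Pow(Add(45, -9992), Rational(1, 2)) = Pow(-9947, Rational(1, 2)) = Mul(7, I, Pow(203, Rational(1, 2)))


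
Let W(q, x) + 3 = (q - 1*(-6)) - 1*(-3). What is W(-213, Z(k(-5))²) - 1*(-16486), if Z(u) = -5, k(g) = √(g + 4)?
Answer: 16279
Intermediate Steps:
k(g) = √(4 + g)
W(q, x) = 6 + q (W(q, x) = -3 + ((q - 1*(-6)) - 1*(-3)) = -3 + ((q + 6) + 3) = -3 + ((6 + q) + 3) = -3 + (9 + q) = 6 + q)
W(-213, Z(k(-5))²) - 1*(-16486) = (6 - 213) - 1*(-16486) = -207 + 16486 = 16279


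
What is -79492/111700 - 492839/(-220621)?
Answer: 9378127942/6160841425 ≈ 1.5222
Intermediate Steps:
-79492/111700 - 492839/(-220621) = -79492*1/111700 - 492839*(-1/220621) = -19873/27925 + 492839/220621 = 9378127942/6160841425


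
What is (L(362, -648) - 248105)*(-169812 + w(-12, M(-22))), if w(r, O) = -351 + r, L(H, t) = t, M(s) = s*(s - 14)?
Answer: 42331541775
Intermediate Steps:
M(s) = s*(-14 + s)
(L(362, -648) - 248105)*(-169812 + w(-12, M(-22))) = (-648 - 248105)*(-169812 + (-351 - 12)) = -248753*(-169812 - 363) = -248753*(-170175) = 42331541775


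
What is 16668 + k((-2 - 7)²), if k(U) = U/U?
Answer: 16669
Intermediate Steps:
k(U) = 1
16668 + k((-2 - 7)²) = 16668 + 1 = 16669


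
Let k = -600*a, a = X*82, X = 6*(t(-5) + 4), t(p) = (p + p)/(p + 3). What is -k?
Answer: 2656800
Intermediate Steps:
t(p) = 2*p/(3 + p) (t(p) = (2*p)/(3 + p) = 2*p/(3 + p))
X = 54 (X = 6*(2*(-5)/(3 - 5) + 4) = 6*(2*(-5)/(-2) + 4) = 6*(2*(-5)*(-½) + 4) = 6*(5 + 4) = 6*9 = 54)
a = 4428 (a = 54*82 = 4428)
k = -2656800 (k = -600*4428 = -2656800)
-k = -1*(-2656800) = 2656800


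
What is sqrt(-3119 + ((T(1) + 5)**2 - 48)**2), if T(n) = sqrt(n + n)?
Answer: sqrt(-2478 - 420*sqrt(2)) ≈ 55.425*I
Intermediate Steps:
T(n) = sqrt(2)*sqrt(n) (T(n) = sqrt(2*n) = sqrt(2)*sqrt(n))
sqrt(-3119 + ((T(1) + 5)**2 - 48)**2) = sqrt(-3119 + ((sqrt(2)*sqrt(1) + 5)**2 - 48)**2) = sqrt(-3119 + ((sqrt(2)*1 + 5)**2 - 48)**2) = sqrt(-3119 + ((sqrt(2) + 5)**2 - 48)**2) = sqrt(-3119 + ((5 + sqrt(2))**2 - 48)**2) = sqrt(-3119 + (-48 + (5 + sqrt(2))**2)**2)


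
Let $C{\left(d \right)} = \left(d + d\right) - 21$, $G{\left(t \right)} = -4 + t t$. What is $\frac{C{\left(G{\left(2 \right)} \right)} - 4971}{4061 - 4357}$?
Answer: $\frac{624}{37} \approx 16.865$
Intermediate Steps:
$G{\left(t \right)} = -4 + t^{2}$
$C{\left(d \right)} = -21 + 2 d$ ($C{\left(d \right)} = 2 d - 21 = -21 + 2 d$)
$\frac{C{\left(G{\left(2 \right)} \right)} - 4971}{4061 - 4357} = \frac{\left(-21 + 2 \left(-4 + 2^{2}\right)\right) - 4971}{4061 - 4357} = \frac{\left(-21 + 2 \left(-4 + 4\right)\right) - 4971}{-296} = \left(\left(-21 + 2 \cdot 0\right) - 4971\right) \left(- \frac{1}{296}\right) = \left(\left(-21 + 0\right) - 4971\right) \left(- \frac{1}{296}\right) = \left(-21 - 4971\right) \left(- \frac{1}{296}\right) = \left(-4992\right) \left(- \frac{1}{296}\right) = \frac{624}{37}$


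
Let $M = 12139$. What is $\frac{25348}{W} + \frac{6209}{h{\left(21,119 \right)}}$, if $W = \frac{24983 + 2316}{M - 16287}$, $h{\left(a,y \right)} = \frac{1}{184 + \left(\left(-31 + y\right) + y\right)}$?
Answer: $\frac{66169157477}{27299} \approx 2.4239 \cdot 10^{6}$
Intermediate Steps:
$h{\left(a,y \right)} = \frac{1}{153 + 2 y}$ ($h{\left(a,y \right)} = \frac{1}{184 + \left(-31 + 2 y\right)} = \frac{1}{153 + 2 y}$)
$W = - \frac{27299}{4148}$ ($W = \frac{24983 + 2316}{12139 - 16287} = \frac{27299}{-4148} = 27299 \left(- \frac{1}{4148}\right) = - \frac{27299}{4148} \approx -6.5812$)
$\frac{25348}{W} + \frac{6209}{h{\left(21,119 \right)}} = \frac{25348}{- \frac{27299}{4148}} + \frac{6209}{\frac{1}{153 + 2 \cdot 119}} = 25348 \left(- \frac{4148}{27299}\right) + \frac{6209}{\frac{1}{153 + 238}} = - \frac{105143504}{27299} + \frac{6209}{\frac{1}{391}} = - \frac{105143504}{27299} + 6209 \frac{1}{\frac{1}{391}} = - \frac{105143504}{27299} + 6209 \cdot 391 = - \frac{105143504}{27299} + 2427719 = \frac{66169157477}{27299}$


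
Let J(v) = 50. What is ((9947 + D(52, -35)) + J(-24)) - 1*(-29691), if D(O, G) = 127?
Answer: 39815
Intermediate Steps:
((9947 + D(52, -35)) + J(-24)) - 1*(-29691) = ((9947 + 127) + 50) - 1*(-29691) = (10074 + 50) + 29691 = 10124 + 29691 = 39815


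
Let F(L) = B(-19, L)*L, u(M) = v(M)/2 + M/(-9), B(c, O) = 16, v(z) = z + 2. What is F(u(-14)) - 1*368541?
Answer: -3317509/9 ≈ -3.6861e+5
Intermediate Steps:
v(z) = 2 + z
u(M) = 1 + 7*M/18 (u(M) = (2 + M)/2 + M/(-9) = (2 + M)*(½) + M*(-⅑) = (1 + M/2) - M/9 = 1 + 7*M/18)
F(L) = 16*L
F(u(-14)) - 1*368541 = 16*(1 + (7/18)*(-14)) - 1*368541 = 16*(1 - 49/9) - 368541 = 16*(-40/9) - 368541 = -640/9 - 368541 = -3317509/9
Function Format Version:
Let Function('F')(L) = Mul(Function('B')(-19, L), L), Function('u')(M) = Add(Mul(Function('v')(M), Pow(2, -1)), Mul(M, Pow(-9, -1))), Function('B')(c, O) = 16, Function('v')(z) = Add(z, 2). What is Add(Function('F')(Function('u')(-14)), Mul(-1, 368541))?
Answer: Rational(-3317509, 9) ≈ -3.6861e+5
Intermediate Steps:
Function('v')(z) = Add(2, z)
Function('u')(M) = Add(1, Mul(Rational(7, 18), M)) (Function('u')(M) = Add(Mul(Add(2, M), Pow(2, -1)), Mul(M, Pow(-9, -1))) = Add(Mul(Add(2, M), Rational(1, 2)), Mul(M, Rational(-1, 9))) = Add(Add(1, Mul(Rational(1, 2), M)), Mul(Rational(-1, 9), M)) = Add(1, Mul(Rational(7, 18), M)))
Function('F')(L) = Mul(16, L)
Add(Function('F')(Function('u')(-14)), Mul(-1, 368541)) = Add(Mul(16, Add(1, Mul(Rational(7, 18), -14))), Mul(-1, 368541)) = Add(Mul(16, Add(1, Rational(-49, 9))), -368541) = Add(Mul(16, Rational(-40, 9)), -368541) = Add(Rational(-640, 9), -368541) = Rational(-3317509, 9)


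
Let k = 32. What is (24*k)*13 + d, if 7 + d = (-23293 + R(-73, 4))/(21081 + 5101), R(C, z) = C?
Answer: 130597224/13091 ≈ 9976.1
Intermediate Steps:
d = -103320/13091 (d = -7 + (-23293 - 73)/(21081 + 5101) = -7 - 23366/26182 = -7 - 23366*1/26182 = -7 - 11683/13091 = -103320/13091 ≈ -7.8924)
(24*k)*13 + d = (24*32)*13 - 103320/13091 = 768*13 - 103320/13091 = 9984 - 103320/13091 = 130597224/13091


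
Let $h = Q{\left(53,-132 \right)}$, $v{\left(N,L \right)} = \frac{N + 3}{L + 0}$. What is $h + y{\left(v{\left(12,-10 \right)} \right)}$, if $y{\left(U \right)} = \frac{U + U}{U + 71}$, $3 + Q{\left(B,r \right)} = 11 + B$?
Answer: $\frac{8473}{139} \approx 60.957$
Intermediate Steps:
$v{\left(N,L \right)} = \frac{3 + N}{L}$
$Q{\left(B,r \right)} = 8 + B$ ($Q{\left(B,r \right)} = -3 + \left(11 + B\right) = 8 + B$)
$y{\left(U \right)} = \frac{2 U}{71 + U}$
$h = 61$ ($h = 8 + 53 = 61$)
$h + y{\left(v{\left(12,-10 \right)} \right)} = 61 + \frac{2 \frac{3 + 12}{-10}}{71 + \frac{3 + 12}{-10}} = 61 + \frac{2 \left(\left(- \frac{1}{10}\right) 15\right)}{71 - \frac{3}{2}} = 61 + 2 \left(- \frac{3}{2}\right) \frac{1}{71 - \frac{3}{2}} = 61 + 2 \left(- \frac{3}{2}\right) \frac{1}{\frac{139}{2}} = 61 + 2 \left(- \frac{3}{2}\right) \frac{2}{139} = 61 - \frac{6}{139} = \frac{8473}{139}$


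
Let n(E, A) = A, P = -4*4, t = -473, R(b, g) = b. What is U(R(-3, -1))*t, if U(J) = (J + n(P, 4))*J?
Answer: 1419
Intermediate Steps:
P = -16
U(J) = J*(4 + J) (U(J) = (J + 4)*J = (4 + J)*J = J*(4 + J))
U(R(-3, -1))*t = -3*(4 - 3)*(-473) = -3*1*(-473) = -3*(-473) = 1419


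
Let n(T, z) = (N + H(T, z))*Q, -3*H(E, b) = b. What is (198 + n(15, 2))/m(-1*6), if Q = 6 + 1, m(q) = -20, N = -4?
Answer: -124/15 ≈ -8.2667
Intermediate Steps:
H(E, b) = -b/3
Q = 7
n(T, z) = -28 - 7*z/3 (n(T, z) = (-4 - z/3)*7 = -28 - 7*z/3)
(198 + n(15, 2))/m(-1*6) = (198 + (-28 - 7/3*2))/(-20) = (198 + (-28 - 14/3))*(-1/20) = (198 - 98/3)*(-1/20) = (496/3)*(-1/20) = -124/15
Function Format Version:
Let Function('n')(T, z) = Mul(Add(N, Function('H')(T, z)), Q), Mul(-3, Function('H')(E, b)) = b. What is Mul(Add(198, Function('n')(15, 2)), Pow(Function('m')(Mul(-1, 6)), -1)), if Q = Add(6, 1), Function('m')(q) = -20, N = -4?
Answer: Rational(-124, 15) ≈ -8.2667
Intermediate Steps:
Function('H')(E, b) = Mul(Rational(-1, 3), b)
Q = 7
Function('n')(T, z) = Add(-28, Mul(Rational(-7, 3), z)) (Function('n')(T, z) = Mul(Add(-4, Mul(Rational(-1, 3), z)), 7) = Add(-28, Mul(Rational(-7, 3), z)))
Mul(Add(198, Function('n')(15, 2)), Pow(Function('m')(Mul(-1, 6)), -1)) = Mul(Add(198, Add(-28, Mul(Rational(-7, 3), 2))), Pow(-20, -1)) = Mul(Add(198, Add(-28, Rational(-14, 3))), Rational(-1, 20)) = Mul(Add(198, Rational(-98, 3)), Rational(-1, 20)) = Mul(Rational(496, 3), Rational(-1, 20)) = Rational(-124, 15)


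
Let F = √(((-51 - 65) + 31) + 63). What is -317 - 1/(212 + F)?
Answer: (-317*√22 + 67205*I)/(√22 - 212*I) ≈ -317.0 + 0.00010431*I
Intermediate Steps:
F = I*√22 (F = √((-116 + 31) + 63) = √(-85 + 63) = √(-22) = I*√22 ≈ 4.6904*I)
-317 - 1/(212 + F) = -317 - 1/(212 + I*√22)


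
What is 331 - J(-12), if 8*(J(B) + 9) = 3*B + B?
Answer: 346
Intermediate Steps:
J(B) = -9 + B/2 (J(B) = -9 + (3*B + B)/8 = -9 + (4*B)/8 = -9 + B/2)
331 - J(-12) = 331 - (-9 + (½)*(-12)) = 331 - (-9 - 6) = 331 - 1*(-15) = 331 + 15 = 346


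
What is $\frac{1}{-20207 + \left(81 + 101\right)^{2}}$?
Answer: $\frac{1}{12917} \approx 7.7417 \cdot 10^{-5}$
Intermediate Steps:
$\frac{1}{-20207 + \left(81 + 101\right)^{2}} = \frac{1}{-20207 + 182^{2}} = \frac{1}{-20207 + 33124} = \frac{1}{12917}$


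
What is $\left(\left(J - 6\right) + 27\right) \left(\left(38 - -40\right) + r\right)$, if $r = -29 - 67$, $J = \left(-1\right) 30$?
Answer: $162$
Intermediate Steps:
$J = -30$
$r = -96$
$\left(\left(J - 6\right) + 27\right) \left(\left(38 - -40\right) + r\right) = \left(\left(-30 - 6\right) + 27\right) \left(\left(38 - -40\right) - 96\right) = \left(-36 + 27\right) \left(\left(38 + 40\right) - 96\right) = - 9 \left(78 - 96\right) = \left(-9\right) \left(-18\right) = 162$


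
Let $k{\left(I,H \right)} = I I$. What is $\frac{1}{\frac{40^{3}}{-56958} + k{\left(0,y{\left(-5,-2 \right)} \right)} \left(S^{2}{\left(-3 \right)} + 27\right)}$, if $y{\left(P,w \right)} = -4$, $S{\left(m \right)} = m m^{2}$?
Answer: $- \frac{28479}{32000} \approx -0.88997$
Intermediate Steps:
$S{\left(m \right)} = m^{3}$
$k{\left(I,H \right)} = I^{2}$
$\frac{1}{\frac{40^{3}}{-56958} + k{\left(0,y{\left(-5,-2 \right)} \right)} \left(S^{2}{\left(-3 \right)} + 27\right)} = \frac{1}{\frac{40^{3}}{-56958} + 0^{2} \left(\left(\left(-3\right)^{3}\right)^{2} + 27\right)} = \frac{1}{64000 \left(- \frac{1}{56958}\right) + 0 \left(\left(-27\right)^{2} + 27\right)} = \frac{1}{- \frac{32000}{28479} + 0 \left(729 + 27\right)} = \frac{1}{- \frac{32000}{28479} + 0 \cdot 756} = \frac{1}{- \frac{32000}{28479} + 0} = \frac{1}{- \frac{32000}{28479}} = - \frac{28479}{32000}$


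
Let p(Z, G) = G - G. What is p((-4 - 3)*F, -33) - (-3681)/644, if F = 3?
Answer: 3681/644 ≈ 5.7158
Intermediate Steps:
p(Z, G) = 0
p((-4 - 3)*F, -33) - (-3681)/644 = 0 - (-3681)/644 = 0 - 1*(-3681/644) = 0 + 3681/644 = 3681/644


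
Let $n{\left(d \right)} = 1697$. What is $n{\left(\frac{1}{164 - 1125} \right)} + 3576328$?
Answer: $3578025$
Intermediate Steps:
$n{\left(\frac{1}{164 - 1125} \right)} + 3576328 = 1697 + 3576328 = 3578025$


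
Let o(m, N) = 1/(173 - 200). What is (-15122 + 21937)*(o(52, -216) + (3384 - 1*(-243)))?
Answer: 667379320/27 ≈ 2.4718e+7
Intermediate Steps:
o(m, N) = -1/27 (o(m, N) = 1/(-27) = -1/27)
(-15122 + 21937)*(o(52, -216) + (3384 - 1*(-243))) = (-15122 + 21937)*(-1/27 + (3384 - 1*(-243))) = 6815*(-1/27 + (3384 + 243)) = 6815*(-1/27 + 3627) = 6815*(97928/27) = 667379320/27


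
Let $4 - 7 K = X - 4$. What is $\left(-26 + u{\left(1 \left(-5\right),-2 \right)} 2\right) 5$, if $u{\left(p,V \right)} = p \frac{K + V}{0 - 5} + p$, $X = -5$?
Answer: $- \frac{1270}{7} \approx -181.43$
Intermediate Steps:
$K = \frac{13}{7}$ ($K = \frac{4}{7} - \frac{-5 - 4}{7} = \frac{4}{7} - - \frac{9}{7} = \frac{4}{7} + \frac{9}{7} = \frac{13}{7} \approx 1.8571$)
$u{\left(p,V \right)} = p + p \left(- \frac{13}{35} - \frac{V}{5}\right)$ ($u{\left(p,V \right)} = p \frac{\frac{13}{7} + V}{0 - 5} + p = p \frac{\frac{13}{7} + V}{-5} + p = p \left(\frac{13}{7} + V\right) \left(- \frac{1}{5}\right) + p = p \left(- \frac{13}{35} - \frac{V}{5}\right) + p = p + p \left(- \frac{13}{35} - \frac{V}{5}\right)$)
$\left(-26 + u{\left(1 \left(-5\right),-2 \right)} 2\right) 5 = \left(-26 + \frac{1 \left(-5\right) \left(22 - -14\right)}{35} \cdot 2\right) 5 = \left(-26 + \frac{1}{35} \left(-5\right) \left(22 + 14\right) 2\right) 5 = \left(-26 + \frac{1}{35} \left(-5\right) 36 \cdot 2\right) 5 = \left(-26 - \frac{72}{7}\right) 5 = \left(- \frac{254}{7}\right) 5 = - \frac{1270}{7}$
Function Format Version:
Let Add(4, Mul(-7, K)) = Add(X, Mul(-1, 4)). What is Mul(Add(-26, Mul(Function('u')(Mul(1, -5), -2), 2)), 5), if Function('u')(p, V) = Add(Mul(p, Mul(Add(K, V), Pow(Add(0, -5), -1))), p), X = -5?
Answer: Rational(-1270, 7) ≈ -181.43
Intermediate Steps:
K = Rational(13, 7) (K = Add(Rational(4, 7), Mul(Rational(-1, 7), Add(-5, Mul(-1, 4)))) = Add(Rational(4, 7), Mul(Rational(-1, 7), Add(-5, -4))) = Add(Rational(4, 7), Mul(Rational(-1, 7), -9)) = Add(Rational(4, 7), Rational(9, 7)) = Rational(13, 7) ≈ 1.8571)
Function('u')(p, V) = Add(p, Mul(p, Add(Rational(-13, 35), Mul(Rational(-1, 5), V)))) (Function('u')(p, V) = Add(Mul(p, Mul(Add(Rational(13, 7), V), Pow(Add(0, -5), -1))), p) = Add(Mul(p, Mul(Add(Rational(13, 7), V), Pow(-5, -1))), p) = Add(Mul(p, Mul(Add(Rational(13, 7), V), Rational(-1, 5))), p) = Add(Mul(p, Add(Rational(-13, 35), Mul(Rational(-1, 5), V))), p) = Add(p, Mul(p, Add(Rational(-13, 35), Mul(Rational(-1, 5), V)))))
Mul(Add(-26, Mul(Function('u')(Mul(1, -5), -2), 2)), 5) = Mul(Add(-26, Mul(Mul(Rational(1, 35), Mul(1, -5), Add(22, Mul(-7, -2))), 2)), 5) = Mul(Add(-26, Mul(Mul(Rational(1, 35), -5, Add(22, 14)), 2)), 5) = Mul(Add(-26, Mul(Mul(Rational(1, 35), -5, 36), 2)), 5) = Mul(Add(-26, Mul(Rational(-36, 7), 2)), 5) = Mul(Add(-26, Rational(-72, 7)), 5) = Mul(Rational(-254, 7), 5) = Rational(-1270, 7)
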